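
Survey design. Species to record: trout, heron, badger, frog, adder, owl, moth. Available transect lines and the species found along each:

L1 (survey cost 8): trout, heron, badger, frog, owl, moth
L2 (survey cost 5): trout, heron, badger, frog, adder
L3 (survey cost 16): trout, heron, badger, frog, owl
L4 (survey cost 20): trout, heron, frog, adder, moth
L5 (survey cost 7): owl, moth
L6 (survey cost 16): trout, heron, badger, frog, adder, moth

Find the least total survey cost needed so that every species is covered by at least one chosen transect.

12

L2, L5 cover every species at survey cost 5 + 7 = 12.
Any cover uses at least 2 transects; among all covering selections none totals below 12.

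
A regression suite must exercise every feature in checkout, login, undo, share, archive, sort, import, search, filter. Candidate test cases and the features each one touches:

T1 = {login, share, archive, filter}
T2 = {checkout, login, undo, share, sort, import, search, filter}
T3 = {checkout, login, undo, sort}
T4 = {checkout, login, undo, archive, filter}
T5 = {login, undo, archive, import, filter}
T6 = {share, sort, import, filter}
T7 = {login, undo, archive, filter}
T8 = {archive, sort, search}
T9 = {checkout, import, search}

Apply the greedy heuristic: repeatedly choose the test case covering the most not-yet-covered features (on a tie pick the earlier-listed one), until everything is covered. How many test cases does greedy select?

2

Pick 1: T2 covers 8 new features (checkout, login, undo, share, sort, import, search, filter).
Pick 2: T1 covers 1 new features (archive).
Greedy uses 2 test cases.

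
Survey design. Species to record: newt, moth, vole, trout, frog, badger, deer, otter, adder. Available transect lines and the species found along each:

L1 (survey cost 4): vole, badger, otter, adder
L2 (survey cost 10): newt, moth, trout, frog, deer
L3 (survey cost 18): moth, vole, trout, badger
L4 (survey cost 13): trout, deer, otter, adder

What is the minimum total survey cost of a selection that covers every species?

14

L1, L2 cover every species at survey cost 4 + 10 = 14.
Any cover uses at least 2 transects; among all covering selections none totals below 14.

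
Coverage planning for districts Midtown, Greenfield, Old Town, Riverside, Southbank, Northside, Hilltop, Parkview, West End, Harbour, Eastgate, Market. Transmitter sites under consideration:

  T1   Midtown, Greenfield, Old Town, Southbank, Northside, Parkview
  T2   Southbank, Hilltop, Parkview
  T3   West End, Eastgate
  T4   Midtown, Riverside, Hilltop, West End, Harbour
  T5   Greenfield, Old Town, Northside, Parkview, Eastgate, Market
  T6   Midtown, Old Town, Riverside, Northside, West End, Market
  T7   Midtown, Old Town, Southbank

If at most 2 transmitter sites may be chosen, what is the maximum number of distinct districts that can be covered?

11

Choosing T4, T5 covers {Midtown, Greenfield, Old Town, Riverside, Northside, Hilltop, Parkview, West End, Harbour, Eastgate, Market} — 11 districts.
No choice of 2 transmitter sites does better; here Southbank is left uncovered.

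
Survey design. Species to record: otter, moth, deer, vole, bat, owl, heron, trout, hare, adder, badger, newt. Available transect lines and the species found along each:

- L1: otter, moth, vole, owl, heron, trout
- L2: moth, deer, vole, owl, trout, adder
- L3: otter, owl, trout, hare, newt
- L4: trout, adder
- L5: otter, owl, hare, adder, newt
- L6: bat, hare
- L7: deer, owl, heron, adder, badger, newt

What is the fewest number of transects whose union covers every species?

L1, L6, L7 together cover {otter, moth, deer, vole, bat, owl, heron, trout, hare, adder, badger, newt} — every species.
No 2 of the 7 transects cover everything (all 21 pairs fall short), so 3 is minimum.

3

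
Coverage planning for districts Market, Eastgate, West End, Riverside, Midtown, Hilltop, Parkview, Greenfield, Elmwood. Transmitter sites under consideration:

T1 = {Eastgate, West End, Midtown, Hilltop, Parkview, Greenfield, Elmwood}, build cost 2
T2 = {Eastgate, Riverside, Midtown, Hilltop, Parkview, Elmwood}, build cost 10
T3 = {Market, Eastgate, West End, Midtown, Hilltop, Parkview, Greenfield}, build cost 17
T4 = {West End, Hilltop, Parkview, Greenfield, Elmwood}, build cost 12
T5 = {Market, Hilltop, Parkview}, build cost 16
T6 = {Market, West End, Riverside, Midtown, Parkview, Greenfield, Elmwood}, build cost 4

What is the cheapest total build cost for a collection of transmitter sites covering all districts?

6

T1, T6 cover every district at build cost 2 + 4 = 6.
Any cover uses at least 2 transmitter sites; among all covering selections none totals below 6.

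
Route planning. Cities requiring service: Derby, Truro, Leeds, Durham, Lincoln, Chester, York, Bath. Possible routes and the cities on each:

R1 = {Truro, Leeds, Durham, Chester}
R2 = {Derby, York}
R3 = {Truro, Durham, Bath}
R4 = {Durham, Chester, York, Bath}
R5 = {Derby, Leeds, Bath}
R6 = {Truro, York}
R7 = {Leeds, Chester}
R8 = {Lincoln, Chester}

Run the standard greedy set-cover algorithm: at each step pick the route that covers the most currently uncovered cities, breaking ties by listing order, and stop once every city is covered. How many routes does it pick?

4

Pick 1: R1 covers 4 new cities (Truro, Leeds, Durham, Chester).
Pick 2: R2 covers 2 new cities (Derby, York).
Pick 3: R3 covers 1 new cities (Bath).
Pick 4: R8 covers 1 new cities (Lincoln).
Greedy uses 4 routes.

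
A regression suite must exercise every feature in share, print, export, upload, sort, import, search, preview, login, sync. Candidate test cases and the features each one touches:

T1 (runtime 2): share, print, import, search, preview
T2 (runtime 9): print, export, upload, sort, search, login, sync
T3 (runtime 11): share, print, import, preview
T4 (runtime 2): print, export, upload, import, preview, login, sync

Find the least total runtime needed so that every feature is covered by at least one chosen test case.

T1, T2 cover every feature at runtime 2 + 9 = 11.
Any cover uses at least 2 test cases; among all covering selections none totals below 11.
Greedy by coverage-per-runtime would pick T4, T1, T2 for 13 — worse than the optimum 11.

11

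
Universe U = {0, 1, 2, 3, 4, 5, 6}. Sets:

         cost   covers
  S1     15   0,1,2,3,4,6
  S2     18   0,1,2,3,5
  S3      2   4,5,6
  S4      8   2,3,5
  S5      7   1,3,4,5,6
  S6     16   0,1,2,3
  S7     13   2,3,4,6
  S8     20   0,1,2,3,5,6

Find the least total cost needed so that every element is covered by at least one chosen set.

S1, S3 cover every element at cost 15 + 2 = 17.
Any cover uses at least 2 sets; among all covering selections none totals below 17.

17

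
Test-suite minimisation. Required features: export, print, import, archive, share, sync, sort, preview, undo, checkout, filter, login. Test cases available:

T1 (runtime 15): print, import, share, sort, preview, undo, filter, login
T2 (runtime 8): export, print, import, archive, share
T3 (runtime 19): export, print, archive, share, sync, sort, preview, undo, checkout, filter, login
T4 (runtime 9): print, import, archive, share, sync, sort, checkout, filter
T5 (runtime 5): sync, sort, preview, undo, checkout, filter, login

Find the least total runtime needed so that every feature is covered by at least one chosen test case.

13

T2, T5 cover every feature at runtime 8 + 5 = 13.
Any cover uses at least 2 test cases; among all covering selections none totals below 13.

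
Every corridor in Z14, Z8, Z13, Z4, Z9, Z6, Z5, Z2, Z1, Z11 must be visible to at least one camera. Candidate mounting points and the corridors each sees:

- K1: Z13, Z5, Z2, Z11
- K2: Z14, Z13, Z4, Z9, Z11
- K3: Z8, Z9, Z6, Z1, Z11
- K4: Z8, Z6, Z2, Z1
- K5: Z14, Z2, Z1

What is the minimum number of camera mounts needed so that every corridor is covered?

K1, K2, K3 together cover {Z14, Z8, Z13, Z4, Z9, Z6, Z5, Z2, Z1, Z11} — every corridor.
No 2 of the 5 camera mounts cover everything (all 10 pairs fall short), so 3 is minimum.

3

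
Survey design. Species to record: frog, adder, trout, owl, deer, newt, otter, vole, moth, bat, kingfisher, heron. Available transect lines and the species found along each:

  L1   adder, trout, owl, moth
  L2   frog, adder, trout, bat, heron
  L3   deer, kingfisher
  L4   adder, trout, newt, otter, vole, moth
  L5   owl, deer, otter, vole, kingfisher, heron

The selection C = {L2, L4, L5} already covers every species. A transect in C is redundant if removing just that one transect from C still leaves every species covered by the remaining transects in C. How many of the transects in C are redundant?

0

Drop L2: frog, bat uncovered — not redundant.
Drop L4: newt, moth uncovered — not redundant.
Drop L5: owl, deer, kingfisher uncovered — not redundant.
None of the transects in C is redundant.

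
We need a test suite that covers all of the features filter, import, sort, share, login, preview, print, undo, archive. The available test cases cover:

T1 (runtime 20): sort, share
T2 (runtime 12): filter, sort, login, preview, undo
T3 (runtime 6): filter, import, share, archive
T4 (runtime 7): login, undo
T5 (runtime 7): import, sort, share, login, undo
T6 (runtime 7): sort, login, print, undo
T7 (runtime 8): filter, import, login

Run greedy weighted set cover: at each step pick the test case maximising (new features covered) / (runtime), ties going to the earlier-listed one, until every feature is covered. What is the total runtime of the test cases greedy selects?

Pick 1: T5 adds 5 new (import, sort, share, login, undo) at runtime 7 (ratio 5/7).
Pick 2: T3 adds 2 new (filter, archive) at runtime 6 (ratio 2/6).
Pick 3: T6 adds 1 new (print) at runtime 7 (ratio 1/7).
Pick 4: T2 adds 1 new (preview) at runtime 12 (ratio 1/12).
Greedy total runtime: 7 + 6 + 7 + 12 = 32. (The true optimum is 25, so greedy overshoots here.)

32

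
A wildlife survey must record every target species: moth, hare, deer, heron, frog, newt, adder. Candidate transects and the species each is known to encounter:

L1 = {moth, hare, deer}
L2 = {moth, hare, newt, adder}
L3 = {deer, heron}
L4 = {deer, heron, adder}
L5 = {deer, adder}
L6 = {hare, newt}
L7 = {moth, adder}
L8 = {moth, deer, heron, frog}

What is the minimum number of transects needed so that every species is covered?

2

L2, L8 together cover {moth, hare, deer, heron, frog, newt, adder} — every species.
No single transect contains all 7 species, so 2 is optimal.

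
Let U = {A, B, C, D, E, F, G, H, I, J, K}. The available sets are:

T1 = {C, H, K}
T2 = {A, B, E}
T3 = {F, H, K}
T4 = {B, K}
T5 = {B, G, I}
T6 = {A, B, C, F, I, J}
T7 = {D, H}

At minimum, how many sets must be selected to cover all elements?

T1, T2, T5, T6, T7 together cover {A, B, C, D, E, F, G, H, I, J, K} — every element.
No 4 of the 7 sets cover everything (all 35 size-4 selections fall short), so 5 is minimum.

5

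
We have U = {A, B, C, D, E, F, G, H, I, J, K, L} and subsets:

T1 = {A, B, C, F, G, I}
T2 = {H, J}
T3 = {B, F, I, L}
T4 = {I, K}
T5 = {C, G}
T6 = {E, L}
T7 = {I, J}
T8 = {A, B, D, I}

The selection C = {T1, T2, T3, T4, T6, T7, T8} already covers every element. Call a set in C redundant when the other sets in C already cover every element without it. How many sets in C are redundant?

Drop T1: C, G uncovered — not redundant.
Drop T2: H uncovered — not redundant.
Drop T3: the rest still cover every element — redundant.
Drop T4: K uncovered — not redundant.
Drop T6: E uncovered — not redundant.
Drop T7: the rest still cover every element — redundant.
Drop T8: D uncovered — not redundant.
2 redundant: T3, T7.

2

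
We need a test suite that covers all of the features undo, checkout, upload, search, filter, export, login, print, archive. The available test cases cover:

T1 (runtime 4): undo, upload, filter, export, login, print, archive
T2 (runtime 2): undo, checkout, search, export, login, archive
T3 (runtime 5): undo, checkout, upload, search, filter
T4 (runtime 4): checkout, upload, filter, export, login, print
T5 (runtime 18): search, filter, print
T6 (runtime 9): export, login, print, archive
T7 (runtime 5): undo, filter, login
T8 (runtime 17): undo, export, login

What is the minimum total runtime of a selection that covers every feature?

T1, T2 cover every feature at runtime 4 + 2 = 6.
Any cover uses at least 2 test cases; among all covering selections none totals below 6.

6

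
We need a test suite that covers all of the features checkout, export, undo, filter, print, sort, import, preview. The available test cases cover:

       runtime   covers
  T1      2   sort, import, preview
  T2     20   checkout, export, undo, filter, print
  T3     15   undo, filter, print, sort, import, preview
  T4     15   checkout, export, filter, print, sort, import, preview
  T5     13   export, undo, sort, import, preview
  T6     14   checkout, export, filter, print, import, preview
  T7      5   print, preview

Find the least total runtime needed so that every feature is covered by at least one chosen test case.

22

T1, T2 cover every feature at runtime 2 + 20 = 22.
Any cover uses at least 2 test cases; among all covering selections none totals below 22.
Greedy by coverage-per-runtime would pick T1, T6, T5 for 29 — worse than the optimum 22.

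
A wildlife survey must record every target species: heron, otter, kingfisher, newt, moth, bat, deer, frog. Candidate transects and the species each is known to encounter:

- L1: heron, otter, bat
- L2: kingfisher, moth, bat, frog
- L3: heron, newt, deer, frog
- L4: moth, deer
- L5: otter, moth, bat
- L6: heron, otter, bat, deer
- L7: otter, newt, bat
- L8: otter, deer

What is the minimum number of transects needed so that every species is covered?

3

L1, L2, L3 together cover {heron, otter, kingfisher, newt, moth, bat, deer, frog} — every species.
No 2 of the 8 transects cover everything (all 28 pairs fall short), so 3 is minimum.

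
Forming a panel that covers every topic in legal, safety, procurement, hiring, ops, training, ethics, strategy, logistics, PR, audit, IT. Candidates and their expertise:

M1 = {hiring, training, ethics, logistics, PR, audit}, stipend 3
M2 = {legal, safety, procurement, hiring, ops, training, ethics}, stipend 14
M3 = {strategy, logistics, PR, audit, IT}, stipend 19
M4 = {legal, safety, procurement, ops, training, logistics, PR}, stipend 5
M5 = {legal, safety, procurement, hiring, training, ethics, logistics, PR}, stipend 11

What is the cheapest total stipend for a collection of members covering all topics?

27

M1, M3, M4 cover every topic at stipend 3 + 19 + 5 = 27.
Any cover uses at least 2 members; among all covering selections none totals below 27.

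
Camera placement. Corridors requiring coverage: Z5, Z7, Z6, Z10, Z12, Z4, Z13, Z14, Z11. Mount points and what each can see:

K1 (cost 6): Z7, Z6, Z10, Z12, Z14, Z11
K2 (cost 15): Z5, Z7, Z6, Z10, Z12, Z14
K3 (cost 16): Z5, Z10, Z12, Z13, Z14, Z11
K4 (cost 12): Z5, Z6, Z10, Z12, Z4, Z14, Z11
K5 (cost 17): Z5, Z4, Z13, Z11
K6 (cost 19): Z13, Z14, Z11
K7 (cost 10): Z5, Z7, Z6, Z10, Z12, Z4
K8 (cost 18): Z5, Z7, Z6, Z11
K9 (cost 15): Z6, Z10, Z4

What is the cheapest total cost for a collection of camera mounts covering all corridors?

23

K1, K5 cover every corridor at cost 6 + 17 = 23.
Any cover uses at least 2 camera mounts; among all covering selections none totals below 23.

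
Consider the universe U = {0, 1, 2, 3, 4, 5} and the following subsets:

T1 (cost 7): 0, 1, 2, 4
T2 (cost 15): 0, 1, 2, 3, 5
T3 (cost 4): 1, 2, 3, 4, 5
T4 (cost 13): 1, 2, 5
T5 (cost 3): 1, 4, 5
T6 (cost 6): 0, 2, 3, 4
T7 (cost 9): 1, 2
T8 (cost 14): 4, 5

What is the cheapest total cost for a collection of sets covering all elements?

9

T5, T6 cover every element at cost 3 + 6 = 9.
Any cover uses at least 2 sets; among all covering selections none totals below 9.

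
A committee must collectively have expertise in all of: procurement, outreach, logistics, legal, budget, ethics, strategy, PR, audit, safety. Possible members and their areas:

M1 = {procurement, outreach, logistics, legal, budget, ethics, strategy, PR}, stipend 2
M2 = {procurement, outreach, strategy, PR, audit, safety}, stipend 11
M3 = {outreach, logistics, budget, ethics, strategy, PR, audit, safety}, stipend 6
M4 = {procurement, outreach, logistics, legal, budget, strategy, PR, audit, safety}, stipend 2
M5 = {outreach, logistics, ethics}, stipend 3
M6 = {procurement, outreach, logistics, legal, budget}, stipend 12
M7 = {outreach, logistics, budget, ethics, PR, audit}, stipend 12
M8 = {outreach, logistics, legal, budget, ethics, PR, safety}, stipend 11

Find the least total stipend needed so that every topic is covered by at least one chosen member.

4

M1, M4 cover every topic at stipend 2 + 2 = 4.
Any cover uses at least 2 members; among all covering selections none totals below 4.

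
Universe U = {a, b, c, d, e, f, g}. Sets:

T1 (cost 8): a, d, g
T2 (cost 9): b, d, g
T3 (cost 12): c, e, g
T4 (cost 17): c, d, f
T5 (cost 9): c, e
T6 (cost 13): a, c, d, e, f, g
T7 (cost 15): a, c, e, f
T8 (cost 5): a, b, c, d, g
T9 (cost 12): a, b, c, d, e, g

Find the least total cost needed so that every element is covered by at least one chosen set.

18

T6, T8 cover every element at cost 13 + 5 = 18.
Any cover uses at least 2 sets; among all covering selections none totals below 18.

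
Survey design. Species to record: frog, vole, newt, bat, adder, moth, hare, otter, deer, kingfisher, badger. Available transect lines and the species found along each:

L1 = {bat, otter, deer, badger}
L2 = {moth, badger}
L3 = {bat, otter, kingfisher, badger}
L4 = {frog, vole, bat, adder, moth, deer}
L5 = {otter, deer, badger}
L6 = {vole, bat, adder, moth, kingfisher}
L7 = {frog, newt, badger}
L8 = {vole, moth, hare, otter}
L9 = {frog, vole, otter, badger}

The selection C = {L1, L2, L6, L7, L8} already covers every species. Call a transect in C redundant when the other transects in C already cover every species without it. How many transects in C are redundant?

1

Drop L1: deer uncovered — not redundant.
Drop L2: the rest still cover every species — redundant.
Drop L6: adder, kingfisher uncovered — not redundant.
Drop L7: frog, newt uncovered — not redundant.
Drop L8: hare uncovered — not redundant.
1 redundant: L2.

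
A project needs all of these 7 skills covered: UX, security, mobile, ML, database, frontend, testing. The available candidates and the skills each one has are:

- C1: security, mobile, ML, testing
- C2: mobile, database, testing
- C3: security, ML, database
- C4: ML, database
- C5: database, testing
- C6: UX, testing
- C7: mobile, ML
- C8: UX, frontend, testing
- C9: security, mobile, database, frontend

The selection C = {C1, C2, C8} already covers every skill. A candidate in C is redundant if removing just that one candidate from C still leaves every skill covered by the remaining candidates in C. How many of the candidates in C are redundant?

Drop C1: security, ML uncovered — not redundant.
Drop C2: database uncovered — not redundant.
Drop C8: UX, frontend uncovered — not redundant.
None of the candidates in C is redundant.

0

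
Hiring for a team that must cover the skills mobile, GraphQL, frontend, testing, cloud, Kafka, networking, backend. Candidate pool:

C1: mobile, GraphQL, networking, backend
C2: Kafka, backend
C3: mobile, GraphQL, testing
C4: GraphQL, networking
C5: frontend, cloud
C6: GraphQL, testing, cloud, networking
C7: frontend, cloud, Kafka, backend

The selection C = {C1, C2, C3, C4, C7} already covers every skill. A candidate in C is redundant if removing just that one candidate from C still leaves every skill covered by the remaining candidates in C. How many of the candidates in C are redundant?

3

Drop C1: the rest still cover every skill — redundant.
Drop C2: the rest still cover every skill — redundant.
Drop C3: testing uncovered — not redundant.
Drop C4: the rest still cover every skill — redundant.
Drop C7: frontend, cloud uncovered — not redundant.
3 redundant: C1, C2, C4.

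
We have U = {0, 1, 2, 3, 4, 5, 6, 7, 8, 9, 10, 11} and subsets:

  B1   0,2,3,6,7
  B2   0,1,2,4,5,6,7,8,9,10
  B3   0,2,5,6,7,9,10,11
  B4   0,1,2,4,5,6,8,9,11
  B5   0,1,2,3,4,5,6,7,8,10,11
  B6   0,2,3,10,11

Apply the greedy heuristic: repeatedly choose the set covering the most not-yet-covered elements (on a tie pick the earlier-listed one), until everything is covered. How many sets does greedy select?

Pick 1: B5 covers 11 new elements (0, 1, 2, 3, 4, 5, 6, 7, 8, 10, 11).
Pick 2: B2 covers 1 new elements (9).
Greedy uses 2 sets.

2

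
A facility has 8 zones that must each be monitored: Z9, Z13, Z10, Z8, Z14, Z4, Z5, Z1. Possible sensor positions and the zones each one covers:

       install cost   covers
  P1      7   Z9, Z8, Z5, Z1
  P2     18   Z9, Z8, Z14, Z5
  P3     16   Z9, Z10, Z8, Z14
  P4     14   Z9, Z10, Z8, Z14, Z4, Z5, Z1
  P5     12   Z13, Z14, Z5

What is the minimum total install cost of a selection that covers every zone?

26

P4, P5 cover every zone at install cost 14 + 12 = 26.
Any cover uses at least 2 sensor positions; among all covering selections none totals below 26.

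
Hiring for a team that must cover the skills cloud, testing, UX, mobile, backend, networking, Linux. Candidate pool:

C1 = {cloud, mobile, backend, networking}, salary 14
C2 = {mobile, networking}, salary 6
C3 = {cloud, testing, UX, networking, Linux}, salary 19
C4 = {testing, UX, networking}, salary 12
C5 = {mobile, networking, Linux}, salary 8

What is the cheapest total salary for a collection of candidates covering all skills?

C1, C3 cover every skill at salary 14 + 19 = 33.
Any cover uses at least 2 candidates; among all covering selections none totals below 33.
Greedy by coverage-per-salary would pick C5, C4, C1 for 34 — worse than the optimum 33.

33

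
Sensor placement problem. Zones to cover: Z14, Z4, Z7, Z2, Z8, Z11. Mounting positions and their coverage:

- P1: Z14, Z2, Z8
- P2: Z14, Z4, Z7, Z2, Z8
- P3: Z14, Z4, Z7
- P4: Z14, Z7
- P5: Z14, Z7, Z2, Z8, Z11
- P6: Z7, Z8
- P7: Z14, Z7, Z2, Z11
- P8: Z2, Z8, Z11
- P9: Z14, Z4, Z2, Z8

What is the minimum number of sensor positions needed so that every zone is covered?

P2, P5 together cover {Z14, Z4, Z7, Z2, Z8, Z11} — every zone.
No single sensor position contains all 6 zones, so 2 is optimal.

2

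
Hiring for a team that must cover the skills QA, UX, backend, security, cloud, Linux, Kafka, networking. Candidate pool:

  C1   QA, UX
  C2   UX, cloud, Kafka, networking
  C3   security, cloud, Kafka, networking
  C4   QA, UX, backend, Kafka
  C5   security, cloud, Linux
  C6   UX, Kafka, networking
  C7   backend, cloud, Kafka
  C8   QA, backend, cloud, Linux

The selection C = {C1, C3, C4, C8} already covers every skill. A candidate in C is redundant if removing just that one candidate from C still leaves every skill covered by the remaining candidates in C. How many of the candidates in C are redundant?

2

Drop C1: the rest still cover every skill — redundant.
Drop C3: security, networking uncovered — not redundant.
Drop C4: the rest still cover every skill — redundant.
Drop C8: Linux uncovered — not redundant.
2 redundant: C1, C4.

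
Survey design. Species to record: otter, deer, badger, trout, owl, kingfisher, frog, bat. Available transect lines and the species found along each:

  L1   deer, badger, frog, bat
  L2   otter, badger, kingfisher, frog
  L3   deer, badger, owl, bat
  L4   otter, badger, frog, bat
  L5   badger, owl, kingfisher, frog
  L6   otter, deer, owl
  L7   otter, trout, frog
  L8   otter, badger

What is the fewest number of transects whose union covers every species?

L1, L5, L7 together cover {otter, deer, badger, trout, owl, kingfisher, frog, bat} — every species.
No 2 of the 8 transects cover everything (all 28 pairs fall short), so 3 is minimum.

3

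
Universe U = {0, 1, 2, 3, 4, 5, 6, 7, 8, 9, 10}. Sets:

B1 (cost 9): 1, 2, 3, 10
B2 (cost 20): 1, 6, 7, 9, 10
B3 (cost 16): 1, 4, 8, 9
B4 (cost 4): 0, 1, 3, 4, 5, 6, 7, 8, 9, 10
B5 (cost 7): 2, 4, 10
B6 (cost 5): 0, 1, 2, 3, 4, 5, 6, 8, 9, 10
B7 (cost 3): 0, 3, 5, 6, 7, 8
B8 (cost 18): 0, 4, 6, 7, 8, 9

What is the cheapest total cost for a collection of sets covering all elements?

B6, B7 cover every element at cost 5 + 3 = 8.
Any cover uses at least 2 sets; among all covering selections none totals below 8.
Greedy by coverage-per-cost would pick B4, B6 for 9 — worse than the optimum 8.

8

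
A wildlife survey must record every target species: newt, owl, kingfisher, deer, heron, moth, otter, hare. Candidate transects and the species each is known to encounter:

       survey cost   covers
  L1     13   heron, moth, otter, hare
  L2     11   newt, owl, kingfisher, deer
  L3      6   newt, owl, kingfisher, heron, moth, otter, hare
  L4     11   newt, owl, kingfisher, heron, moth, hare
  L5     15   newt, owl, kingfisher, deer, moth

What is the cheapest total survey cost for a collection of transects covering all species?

L2, L3 cover every species at survey cost 11 + 6 = 17.
Any cover uses at least 2 transects; among all covering selections none totals below 17.

17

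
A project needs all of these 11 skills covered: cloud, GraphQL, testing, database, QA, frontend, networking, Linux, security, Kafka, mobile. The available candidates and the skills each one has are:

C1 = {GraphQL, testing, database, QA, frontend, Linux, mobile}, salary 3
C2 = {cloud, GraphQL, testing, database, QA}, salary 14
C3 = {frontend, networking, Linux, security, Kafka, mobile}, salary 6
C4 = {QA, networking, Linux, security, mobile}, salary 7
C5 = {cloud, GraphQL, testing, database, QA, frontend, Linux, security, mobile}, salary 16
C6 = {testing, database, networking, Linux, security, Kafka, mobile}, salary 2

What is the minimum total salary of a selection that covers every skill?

C5, C6 cover every skill at salary 16 + 2 = 18.
Any cover uses at least 2 candidates; among all covering selections none totals below 18.
Greedy by coverage-per-salary would pick C6, C1, C2 for 19 — worse than the optimum 18.

18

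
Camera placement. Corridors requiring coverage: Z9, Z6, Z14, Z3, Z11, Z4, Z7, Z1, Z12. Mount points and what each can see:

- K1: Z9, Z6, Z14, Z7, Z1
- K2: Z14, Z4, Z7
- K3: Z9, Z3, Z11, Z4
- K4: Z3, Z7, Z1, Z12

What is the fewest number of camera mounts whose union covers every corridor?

K1, K3, K4 together cover {Z9, Z6, Z14, Z3, Z11, Z4, Z7, Z1, Z12} — every corridor.
No 2 of the 4 camera mounts cover everything (all 6 pairs fall short), so 3 is minimum.

3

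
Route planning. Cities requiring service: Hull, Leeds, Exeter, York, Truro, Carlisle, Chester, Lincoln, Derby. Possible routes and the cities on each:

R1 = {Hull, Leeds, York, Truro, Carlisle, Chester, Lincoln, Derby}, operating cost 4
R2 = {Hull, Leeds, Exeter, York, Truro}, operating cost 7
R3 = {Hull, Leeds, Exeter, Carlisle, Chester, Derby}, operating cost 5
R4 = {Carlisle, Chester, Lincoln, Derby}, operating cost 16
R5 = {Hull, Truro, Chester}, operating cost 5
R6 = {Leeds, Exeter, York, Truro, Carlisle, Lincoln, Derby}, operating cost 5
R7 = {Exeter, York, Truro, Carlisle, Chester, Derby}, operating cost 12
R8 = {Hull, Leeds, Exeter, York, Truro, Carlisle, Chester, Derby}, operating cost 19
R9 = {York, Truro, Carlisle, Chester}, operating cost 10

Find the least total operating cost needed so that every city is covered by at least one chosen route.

R1, R3 cover every city at operating cost 4 + 5 = 9.
Any cover uses at least 2 routes; among all covering selections none totals below 9.

9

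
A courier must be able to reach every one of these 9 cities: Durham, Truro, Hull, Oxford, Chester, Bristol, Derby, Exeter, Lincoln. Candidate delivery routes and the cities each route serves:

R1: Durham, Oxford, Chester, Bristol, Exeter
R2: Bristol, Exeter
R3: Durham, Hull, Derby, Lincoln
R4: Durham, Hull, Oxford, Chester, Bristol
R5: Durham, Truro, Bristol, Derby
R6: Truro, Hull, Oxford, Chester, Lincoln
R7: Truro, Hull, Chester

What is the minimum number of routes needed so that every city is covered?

R1, R3, R5 together cover {Durham, Truro, Hull, Oxford, Chester, Bristol, Derby, Exeter, Lincoln} — every city.
No 2 of the 7 routes cover everything (all 21 pairs fall short), so 3 is minimum.

3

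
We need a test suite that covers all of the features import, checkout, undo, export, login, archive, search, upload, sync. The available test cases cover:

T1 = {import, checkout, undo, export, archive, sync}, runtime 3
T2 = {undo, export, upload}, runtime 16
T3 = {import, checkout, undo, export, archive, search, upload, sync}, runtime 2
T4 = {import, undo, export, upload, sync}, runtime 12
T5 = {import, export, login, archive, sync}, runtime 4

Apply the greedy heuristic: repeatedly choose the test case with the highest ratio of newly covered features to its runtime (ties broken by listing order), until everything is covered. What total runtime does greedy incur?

Pick 1: T3 adds 8 new (import, checkout, undo, export, archive, search, upload, sync) at runtime 2 (ratio 8/2).
Pick 2: T5 adds 1 new (login) at runtime 4 (ratio 1/4).
Greedy total runtime: 2 + 4 = 6.

6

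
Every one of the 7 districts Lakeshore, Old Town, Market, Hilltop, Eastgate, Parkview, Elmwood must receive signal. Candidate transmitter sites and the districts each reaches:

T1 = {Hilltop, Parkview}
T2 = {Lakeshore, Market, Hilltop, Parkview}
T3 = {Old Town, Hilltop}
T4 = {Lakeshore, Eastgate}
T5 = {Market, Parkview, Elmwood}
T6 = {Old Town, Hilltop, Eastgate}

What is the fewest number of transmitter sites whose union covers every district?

3

T2, T5, T6 together cover {Lakeshore, Old Town, Market, Hilltop, Eastgate, Parkview, Elmwood} — every district.
No 2 of the 6 transmitter sites cover everything (all 15 pairs fall short), so 3 is minimum.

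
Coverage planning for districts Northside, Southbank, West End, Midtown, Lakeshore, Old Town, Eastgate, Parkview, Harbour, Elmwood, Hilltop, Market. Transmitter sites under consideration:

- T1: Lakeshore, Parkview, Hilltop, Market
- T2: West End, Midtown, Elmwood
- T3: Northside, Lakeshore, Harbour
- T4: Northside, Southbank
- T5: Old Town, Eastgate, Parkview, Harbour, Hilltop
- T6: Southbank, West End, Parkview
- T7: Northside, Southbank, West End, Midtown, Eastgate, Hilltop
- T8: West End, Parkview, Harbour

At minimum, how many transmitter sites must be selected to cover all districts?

4

T1, T2, T4, T5 together cover {Northside, Southbank, West End, Midtown, Lakeshore, Old Town, Eastgate, Parkview, Harbour, Elmwood, Hilltop, Market} — every district.
No 3 of the 8 transmitter sites cover everything (all 56 triples fall short), so 4 is minimum.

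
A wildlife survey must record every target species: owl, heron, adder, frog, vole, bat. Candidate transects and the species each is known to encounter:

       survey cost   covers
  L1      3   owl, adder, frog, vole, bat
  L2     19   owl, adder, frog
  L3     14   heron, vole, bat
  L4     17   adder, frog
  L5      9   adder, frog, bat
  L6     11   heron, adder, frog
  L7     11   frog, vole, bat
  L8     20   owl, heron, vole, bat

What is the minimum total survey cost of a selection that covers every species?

L1, L6 cover every species at survey cost 3 + 11 = 14.
Any cover uses at least 2 transects; among all covering selections none totals below 14.

14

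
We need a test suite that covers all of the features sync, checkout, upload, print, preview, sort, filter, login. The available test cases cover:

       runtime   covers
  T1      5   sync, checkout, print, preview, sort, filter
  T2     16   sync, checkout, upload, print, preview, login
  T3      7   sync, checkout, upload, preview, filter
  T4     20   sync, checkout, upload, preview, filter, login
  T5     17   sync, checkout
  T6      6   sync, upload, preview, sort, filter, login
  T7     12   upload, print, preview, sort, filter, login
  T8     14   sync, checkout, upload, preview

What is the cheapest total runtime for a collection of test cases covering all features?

T1, T6 cover every feature at runtime 5 + 6 = 11.
Any cover uses at least 2 test cases; among all covering selections none totals below 11.

11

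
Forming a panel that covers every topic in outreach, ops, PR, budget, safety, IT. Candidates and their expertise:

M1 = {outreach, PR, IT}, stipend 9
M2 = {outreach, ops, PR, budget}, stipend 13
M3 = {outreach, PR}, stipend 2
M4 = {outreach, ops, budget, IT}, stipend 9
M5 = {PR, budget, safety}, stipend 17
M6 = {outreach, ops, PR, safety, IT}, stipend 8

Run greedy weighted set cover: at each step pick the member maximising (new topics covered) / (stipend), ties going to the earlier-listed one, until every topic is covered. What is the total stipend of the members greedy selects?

Pick 1: M3 adds 2 new (outreach, PR) at stipend 2 (ratio 2/2).
Pick 2: M6 adds 3 new (ops, safety, IT) at stipend 8 (ratio 3/8).
Pick 3: M4 adds 1 new (budget) at stipend 9 (ratio 1/9).
Greedy total stipend: 2 + 8 + 9 = 19. (The true optimum is 17, so greedy overshoots here.)

19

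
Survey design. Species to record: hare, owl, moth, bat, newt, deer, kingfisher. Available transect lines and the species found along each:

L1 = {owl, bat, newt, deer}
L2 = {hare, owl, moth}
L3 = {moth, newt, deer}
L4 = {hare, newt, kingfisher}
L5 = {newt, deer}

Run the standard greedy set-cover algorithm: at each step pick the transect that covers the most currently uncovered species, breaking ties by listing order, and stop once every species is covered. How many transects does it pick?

3

Pick 1: L1 covers 4 new species (owl, bat, newt, deer).
Pick 2: L2 covers 2 new species (hare, moth).
Pick 3: L4 covers 1 new species (kingfisher).
Greedy uses 3 transects.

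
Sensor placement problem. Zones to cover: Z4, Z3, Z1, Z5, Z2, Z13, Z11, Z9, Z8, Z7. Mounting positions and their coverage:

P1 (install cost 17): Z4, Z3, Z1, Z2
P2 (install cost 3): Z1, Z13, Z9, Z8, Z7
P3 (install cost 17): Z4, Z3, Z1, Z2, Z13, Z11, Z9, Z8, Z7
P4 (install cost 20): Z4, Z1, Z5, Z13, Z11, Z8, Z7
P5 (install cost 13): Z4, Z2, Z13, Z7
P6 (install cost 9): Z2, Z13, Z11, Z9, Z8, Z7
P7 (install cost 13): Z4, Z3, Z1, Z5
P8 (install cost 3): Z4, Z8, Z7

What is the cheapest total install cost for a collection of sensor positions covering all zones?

P6, P7 cover every zone at install cost 9 + 13 = 22.
Any cover uses at least 2 sensor positions; among all covering selections none totals below 22.
Greedy by coverage-per-install cost would pick P2, P8, P6, P7 for 28 — worse than the optimum 22.

22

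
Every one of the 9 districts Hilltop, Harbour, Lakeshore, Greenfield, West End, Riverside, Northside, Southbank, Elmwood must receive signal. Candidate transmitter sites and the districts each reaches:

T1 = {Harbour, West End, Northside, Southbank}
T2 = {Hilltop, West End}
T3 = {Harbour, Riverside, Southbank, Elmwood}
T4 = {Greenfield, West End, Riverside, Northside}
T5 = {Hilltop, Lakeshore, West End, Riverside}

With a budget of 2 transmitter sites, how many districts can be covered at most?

Choosing T1, T5 covers {Hilltop, Harbour, Lakeshore, West End, Riverside, Northside, Southbank} — 7 districts.
No choice of 2 transmitter sites does better; here Greenfield, Elmwood are left uncovered.

7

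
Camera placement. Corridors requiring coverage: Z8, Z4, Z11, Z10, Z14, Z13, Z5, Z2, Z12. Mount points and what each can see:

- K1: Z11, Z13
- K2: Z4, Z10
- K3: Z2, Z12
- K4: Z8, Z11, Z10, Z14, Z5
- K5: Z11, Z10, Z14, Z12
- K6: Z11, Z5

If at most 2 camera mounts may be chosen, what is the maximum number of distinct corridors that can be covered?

Choosing K3, K4 covers {Z8, Z11, Z10, Z14, Z5, Z2, Z12} — 7 corridors.
No choice of 2 camera mounts does better; here Z4, Z13 are left uncovered.

7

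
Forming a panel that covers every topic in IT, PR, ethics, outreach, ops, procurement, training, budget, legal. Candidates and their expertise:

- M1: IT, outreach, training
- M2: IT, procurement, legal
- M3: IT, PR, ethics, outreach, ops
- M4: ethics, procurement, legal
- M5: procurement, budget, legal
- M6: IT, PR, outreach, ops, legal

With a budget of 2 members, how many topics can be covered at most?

8

Choosing M3, M5 covers {IT, PR, ethics, outreach, ops, procurement, budget, legal} — 8 topics.
No choice of 2 members does better; here training is left uncovered.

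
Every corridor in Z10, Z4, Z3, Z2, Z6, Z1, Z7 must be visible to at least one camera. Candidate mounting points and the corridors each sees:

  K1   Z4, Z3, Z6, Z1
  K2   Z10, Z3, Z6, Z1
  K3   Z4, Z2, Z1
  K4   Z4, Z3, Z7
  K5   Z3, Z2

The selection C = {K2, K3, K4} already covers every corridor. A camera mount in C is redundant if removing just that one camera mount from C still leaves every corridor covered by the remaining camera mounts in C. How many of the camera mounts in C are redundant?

Drop K2: Z10, Z6 uncovered — not redundant.
Drop K3: Z2 uncovered — not redundant.
Drop K4: Z7 uncovered — not redundant.
None of the camera mounts in C is redundant.

0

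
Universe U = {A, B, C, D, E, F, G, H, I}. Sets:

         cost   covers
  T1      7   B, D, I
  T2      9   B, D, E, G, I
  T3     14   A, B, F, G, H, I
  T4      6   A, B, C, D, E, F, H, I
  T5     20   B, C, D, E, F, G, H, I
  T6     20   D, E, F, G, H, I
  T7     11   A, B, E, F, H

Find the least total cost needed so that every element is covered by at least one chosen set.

15

T2, T4 cover every element at cost 9 + 6 = 15.
Any cover uses at least 2 sets; among all covering selections none totals below 15.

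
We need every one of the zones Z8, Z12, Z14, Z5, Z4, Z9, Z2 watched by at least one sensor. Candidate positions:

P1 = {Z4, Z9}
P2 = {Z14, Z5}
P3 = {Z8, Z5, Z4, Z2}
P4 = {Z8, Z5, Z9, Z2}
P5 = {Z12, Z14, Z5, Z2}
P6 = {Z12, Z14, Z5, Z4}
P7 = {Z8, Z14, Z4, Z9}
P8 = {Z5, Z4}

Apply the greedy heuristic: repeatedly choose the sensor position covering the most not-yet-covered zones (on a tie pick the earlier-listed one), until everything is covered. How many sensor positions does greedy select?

Pick 1: P3 covers 4 new zones (Z8, Z5, Z4, Z2).
Pick 2: P5 covers 2 new zones (Z12, Z14).
Pick 3: P1 covers 1 new zones (Z9).
Greedy uses 3 sensor positions. (The true minimum is 2.)

3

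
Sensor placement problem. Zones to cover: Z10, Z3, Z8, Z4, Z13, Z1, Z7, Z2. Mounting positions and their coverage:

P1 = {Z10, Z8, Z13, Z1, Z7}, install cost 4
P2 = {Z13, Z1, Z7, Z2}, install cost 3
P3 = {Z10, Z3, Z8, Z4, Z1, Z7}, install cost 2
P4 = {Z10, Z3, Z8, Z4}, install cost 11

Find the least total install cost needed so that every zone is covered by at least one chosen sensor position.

5

P2, P3 cover every zone at install cost 3 + 2 = 5.
Any cover uses at least 2 sensor positions; among all covering selections none totals below 5.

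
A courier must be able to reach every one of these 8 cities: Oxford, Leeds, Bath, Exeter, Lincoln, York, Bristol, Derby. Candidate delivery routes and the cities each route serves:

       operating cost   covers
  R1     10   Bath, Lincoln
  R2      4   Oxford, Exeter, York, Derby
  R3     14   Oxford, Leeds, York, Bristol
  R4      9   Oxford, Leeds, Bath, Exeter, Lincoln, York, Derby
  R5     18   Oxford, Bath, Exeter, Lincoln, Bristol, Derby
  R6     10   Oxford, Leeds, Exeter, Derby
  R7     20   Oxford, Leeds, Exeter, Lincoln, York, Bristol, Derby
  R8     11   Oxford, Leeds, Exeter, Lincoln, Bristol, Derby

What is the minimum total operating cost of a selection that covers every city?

R4, R8 cover every city at operating cost 9 + 11 = 20.
Any cover uses at least 2 routes; among all covering selections none totals below 20.

20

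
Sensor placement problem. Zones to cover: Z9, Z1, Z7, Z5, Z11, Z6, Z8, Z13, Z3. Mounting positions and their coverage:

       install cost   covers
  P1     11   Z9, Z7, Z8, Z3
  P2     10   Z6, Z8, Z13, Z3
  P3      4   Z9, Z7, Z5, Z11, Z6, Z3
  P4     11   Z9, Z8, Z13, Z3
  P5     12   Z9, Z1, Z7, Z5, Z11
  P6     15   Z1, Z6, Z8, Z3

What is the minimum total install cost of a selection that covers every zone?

22

P2, P5 cover every zone at install cost 10 + 12 = 22.
Any cover uses at least 2 sensor positions; among all covering selections none totals below 22.
Greedy by coverage-per-install cost would pick P3, P2, P5 for 26 — worse than the optimum 22.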